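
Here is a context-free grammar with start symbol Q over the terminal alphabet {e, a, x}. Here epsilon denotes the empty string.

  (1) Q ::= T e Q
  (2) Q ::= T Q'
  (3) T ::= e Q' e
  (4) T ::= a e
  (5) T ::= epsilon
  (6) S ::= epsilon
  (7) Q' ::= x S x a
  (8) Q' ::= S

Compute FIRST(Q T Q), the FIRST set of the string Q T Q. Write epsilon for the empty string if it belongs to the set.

FIRST(T) = {epsilon, a, e}
FIRST(S) = {epsilon}
FIRST(Q') = {epsilon, x}  (via S)
FIRST(Q) = {epsilon, a, e, x}  (via T e Q, T Q')
FIRST(Q T Q): take FIRST of each symbol in turn, carrying on past any symbol whose FIRST contains epsilon; result {epsilon, a, e, x}.

{epsilon, a, e, x}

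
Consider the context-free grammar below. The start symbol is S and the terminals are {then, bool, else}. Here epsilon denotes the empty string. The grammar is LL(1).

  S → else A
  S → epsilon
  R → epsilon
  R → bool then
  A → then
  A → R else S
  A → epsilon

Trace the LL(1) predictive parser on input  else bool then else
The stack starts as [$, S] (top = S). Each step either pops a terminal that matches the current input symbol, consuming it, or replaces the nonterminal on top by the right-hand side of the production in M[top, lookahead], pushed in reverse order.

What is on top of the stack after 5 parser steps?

     Stack               Input                  Action
  1  $ S                 else bool then else $  expand S → else A
  2  $ A else            else bool then else $  match else
  3  $ A                 bool then else $       expand A → R else S
  4  $ S else R          bool then else $       expand R → bool then
  5  $ S else then bool  bool then else $       match bool
Stack after step 5: $ S else then (top = then).

then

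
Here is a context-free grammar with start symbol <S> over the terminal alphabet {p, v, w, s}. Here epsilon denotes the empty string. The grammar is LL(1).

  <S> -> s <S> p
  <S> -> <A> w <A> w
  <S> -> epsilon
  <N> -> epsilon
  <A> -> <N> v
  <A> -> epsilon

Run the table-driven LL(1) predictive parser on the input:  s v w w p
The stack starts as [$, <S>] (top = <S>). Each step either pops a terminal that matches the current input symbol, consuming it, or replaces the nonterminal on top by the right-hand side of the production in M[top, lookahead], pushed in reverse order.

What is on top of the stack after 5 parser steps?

step 1: stack=$ <S>  input=s v w w p $  — expand <S> -> s <S> p
step 2: stack=$ p <S> s  input=s v w w p $  — match s
step 3: stack=$ p <S>  input=v w w p $  — expand <S> -> <A> w <A> w
step 4: stack=$ p w <A> w <A>  input=v w w p $  — expand <A> -> <N> v
step 5: stack=$ p w <A> w v <N>  input=v w w p $  — expand <N> -> epsilon
Stack after step 5: $ p w <A> w v (top = v).

v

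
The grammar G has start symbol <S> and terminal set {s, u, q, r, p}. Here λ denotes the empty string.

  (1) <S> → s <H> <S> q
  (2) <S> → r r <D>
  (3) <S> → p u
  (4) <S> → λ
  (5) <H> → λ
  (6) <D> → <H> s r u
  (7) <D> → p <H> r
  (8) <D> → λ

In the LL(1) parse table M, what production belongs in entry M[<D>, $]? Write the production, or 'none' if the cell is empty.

FIRST(<S>) = {λ, p, r, s}
FIRST(<H>) = {λ}
FIRST(<D>) = {λ, p, s}  (via <H> s r u)
FOLLOW(<S>) includes $ since <S> is the start symbol.
FOLLOW(<S>): in <S>→s <H> <S> q, <S> is followed by q with FIRST {q}. Thus FOLLOW(<S>) = {$, q}.
FOLLOW(<D>): in <S>→r r <D>, the suffix after <D> is empty, so FOLLOW(<D>) ⊇ FOLLOW(<S>) = {$, q}. Thus FOLLOW(<D>) = {$, q}.
For <D> → <H> s r u: FIRST(<H> s r u) = {s}, so it goes in M[<D>, t] for t ∈ {s}.
For <D> → p <H> r: FIRST(p <H> r) = {p}, so it goes in M[<D>, t] for t ∈ {p}.
For <D> → λ: FIRST(λ) = {λ}, so it goes in M[<D>, t] for t ∈ {}; since λ ∈ FIRST, also for every t ∈ FOLLOW(<D>) = {$, q}.

<D> → λ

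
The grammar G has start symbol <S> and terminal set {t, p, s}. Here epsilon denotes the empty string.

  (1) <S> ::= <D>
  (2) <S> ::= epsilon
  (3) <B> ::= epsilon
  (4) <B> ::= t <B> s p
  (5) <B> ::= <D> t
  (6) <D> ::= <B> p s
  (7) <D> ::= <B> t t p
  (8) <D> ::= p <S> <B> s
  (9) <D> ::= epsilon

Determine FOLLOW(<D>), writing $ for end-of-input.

FIRST(<S>) = {epsilon, p, t}  (via <D>)
FIRST(<B>) = {epsilon, p, t}  (via <D> t)
FIRST(<D>) = {epsilon, p, t}  (via <B> p s, <B> t t p)
FOLLOW(<S>) includes $ since <S> is the start symbol.
FOLLOW(<S>): in <D>::=p <S> <B> s, <S> is followed by <B> s with FIRST {p, s, t}. Thus FOLLOW(<S>) = {$, p, s, t}.
FOLLOW(<B>): in <B>::=t <B> s p, <B> is followed by s p with FIRST {s}; in <D>::=<B> p s, <B> is followed by p s with FIRST {p}; in <D>::=<B> t t p, <B> is followed by t t p with FIRST {t}; in <D>::=p <S> <B> s, <B> is followed by s with FIRST {s}. Thus FOLLOW(<B>) = {p, s, t}.
FOLLOW(<D>): in <S>::=<D>, the suffix after <D> is empty, so FOLLOW(<D>) ⊇ FOLLOW(<S>) = {$, p, s, t}; in <B>::=<D> t, <D> is followed by t with FIRST {t}. Thus FOLLOW(<D>) = {$, p, s, t}.

{$, p, s, t}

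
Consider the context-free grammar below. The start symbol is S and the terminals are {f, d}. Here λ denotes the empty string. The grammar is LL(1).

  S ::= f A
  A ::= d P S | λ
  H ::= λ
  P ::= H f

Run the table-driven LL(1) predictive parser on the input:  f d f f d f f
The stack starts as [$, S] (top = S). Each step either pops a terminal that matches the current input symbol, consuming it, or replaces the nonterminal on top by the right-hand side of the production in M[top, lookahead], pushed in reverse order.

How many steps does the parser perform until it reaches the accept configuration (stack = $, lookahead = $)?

      Stack    Input            Action
   1  $ S      f d f f d f f $  expand S ::= f A
   2  $ A f    f d f f d f f $  match f
   3  $ A      d f f d f f $    expand A ::= d P S
   4  $ S P d  d f f d f f $    match d
   5  $ S P    f f d f f $      expand P ::= H f
   6  $ S f H  f f d f f $      expand H ::= λ
   7  $ S f    f f d f f $      match f
   8  $ S      f d f f $        expand S ::= f A
   9  $ A f    f d f f $        match f
  10  $ A      d f f $          expand A ::= d P S
  11  $ S P d  d f f $          match d
  12  $ S P    f f $            expand P ::= H f
  13  $ S f H  f f $            expand H ::= λ
  14  $ S f    f f $            match f
  15  $ S      f $              expand S ::= f A
  16  $ A f    f $              match f
  17  $ A      $                expand A ::= λ
Accept reached after 17 steps.

17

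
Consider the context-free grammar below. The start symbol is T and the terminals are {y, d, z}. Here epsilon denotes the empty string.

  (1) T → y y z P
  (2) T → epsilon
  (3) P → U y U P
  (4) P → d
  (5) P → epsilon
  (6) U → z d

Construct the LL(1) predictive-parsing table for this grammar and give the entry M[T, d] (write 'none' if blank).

FIRST(T): from T→y y z P we get {y}; from T→epsilon we get {epsilon}. So FIRST(T) = {epsilon, y}.
FIRST(U): from U→z d we get {z}. So FIRST(U) = {z}.
FIRST(P): from P→U y U P we get {z}; from P→d we get {d}; from P→epsilon we get {epsilon}. So FIRST(P) = {epsilon, d, z}.
FOLLOW(T) includes $ since T is the start symbol.
FOLLOW(T): T appears on no right-hand side. Thus FOLLOW(T) = {$}.
For T → y y z P: FIRST(y y z P) = {y}, so it goes in M[T, t] for t ∈ {y}.
For T → epsilon: FIRST(epsilon) = {epsilon}, so it goes in M[T, t] for t ∈ {}; since epsilon ∈ FIRST, also for every t ∈ FOLLOW(T) = {$}.
None of these place a production in M[T, d].

none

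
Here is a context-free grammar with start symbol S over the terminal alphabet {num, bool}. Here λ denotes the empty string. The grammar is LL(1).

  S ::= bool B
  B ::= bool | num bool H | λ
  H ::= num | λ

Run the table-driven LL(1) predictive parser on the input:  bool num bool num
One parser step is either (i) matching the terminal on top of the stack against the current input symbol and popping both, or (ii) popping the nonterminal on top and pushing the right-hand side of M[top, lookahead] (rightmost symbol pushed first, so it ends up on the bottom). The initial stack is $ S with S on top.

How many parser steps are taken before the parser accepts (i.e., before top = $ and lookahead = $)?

step 1: stack=$ S  input=bool num bool num $  — expand S ::= bool B
step 2: stack=$ B bool  input=bool num bool num $  — match bool
step 3: stack=$ B  input=num bool num $  — expand B ::= num bool H
step 4: stack=$ H bool num  input=num bool num $  — match num
step 5: stack=$ H bool  input=bool num $  — match bool
step 6: stack=$ H  input=num $  — expand H ::= num
step 7: stack=$ num  input=num $  — match num
Accept reached after 7 steps.

7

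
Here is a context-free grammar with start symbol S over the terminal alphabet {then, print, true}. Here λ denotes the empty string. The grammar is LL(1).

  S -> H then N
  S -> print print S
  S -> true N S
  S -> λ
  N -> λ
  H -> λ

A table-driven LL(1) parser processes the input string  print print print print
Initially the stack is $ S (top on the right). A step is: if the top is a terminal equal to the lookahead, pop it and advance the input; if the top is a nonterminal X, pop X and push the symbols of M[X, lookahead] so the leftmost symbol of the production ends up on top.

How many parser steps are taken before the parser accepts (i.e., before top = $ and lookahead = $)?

7

step 1: stack=$ S  input=print print print print $  — expand S -> print print S
step 2: stack=$ S print print  input=print print print print $  — match print
step 3: stack=$ S print  input=print print print $  — match print
step 4: stack=$ S  input=print print $  — expand S -> print print S
step 5: stack=$ S print print  input=print print $  — match print
step 6: stack=$ S print  input=print $  — match print
step 7: stack=$ S  input=$  — expand S -> λ
Accept reached after 7 steps.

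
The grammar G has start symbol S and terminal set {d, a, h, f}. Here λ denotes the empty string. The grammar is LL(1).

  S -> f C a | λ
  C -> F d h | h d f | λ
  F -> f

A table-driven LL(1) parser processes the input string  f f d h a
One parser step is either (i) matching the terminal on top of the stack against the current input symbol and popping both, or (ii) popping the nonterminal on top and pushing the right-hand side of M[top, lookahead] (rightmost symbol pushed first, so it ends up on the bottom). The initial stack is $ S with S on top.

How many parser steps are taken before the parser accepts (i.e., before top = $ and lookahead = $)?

8

step 1: stack=$ S  input=f f d h a $  — expand S -> f C a
step 2: stack=$ a C f  input=f f d h a $  — match f
step 3: stack=$ a C  input=f d h a $  — expand C -> F d h
step 4: stack=$ a h d F  input=f d h a $  — expand F -> f
step 5: stack=$ a h d f  input=f d h a $  — match f
step 6: stack=$ a h d  input=d h a $  — match d
step 7: stack=$ a h  input=h a $  — match h
step 8: stack=$ a  input=a $  — match a
Accept reached after 8 steps.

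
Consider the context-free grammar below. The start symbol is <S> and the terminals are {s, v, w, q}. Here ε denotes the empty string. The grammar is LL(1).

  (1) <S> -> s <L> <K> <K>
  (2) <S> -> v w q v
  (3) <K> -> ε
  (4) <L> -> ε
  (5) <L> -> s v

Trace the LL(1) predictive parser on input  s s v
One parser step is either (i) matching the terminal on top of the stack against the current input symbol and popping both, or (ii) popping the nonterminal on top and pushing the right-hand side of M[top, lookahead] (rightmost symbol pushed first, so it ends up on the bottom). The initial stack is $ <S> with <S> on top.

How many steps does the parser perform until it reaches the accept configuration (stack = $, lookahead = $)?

     Stack            Input    Action
  1  $ <S>            s s v $  expand <S> -> s <L> <K> <K>
  2  $ <K> <K> <L> s  s s v $  match s
  3  $ <K> <K> <L>    s v $    expand <L> -> s v
  4  $ <K> <K> v s    s v $    match s
  5  $ <K> <K> v      v $      match v
  6  $ <K> <K>        $        expand <K> -> ε
  7  $ <K>            $        expand <K> -> ε
Accept reached after 7 steps.

7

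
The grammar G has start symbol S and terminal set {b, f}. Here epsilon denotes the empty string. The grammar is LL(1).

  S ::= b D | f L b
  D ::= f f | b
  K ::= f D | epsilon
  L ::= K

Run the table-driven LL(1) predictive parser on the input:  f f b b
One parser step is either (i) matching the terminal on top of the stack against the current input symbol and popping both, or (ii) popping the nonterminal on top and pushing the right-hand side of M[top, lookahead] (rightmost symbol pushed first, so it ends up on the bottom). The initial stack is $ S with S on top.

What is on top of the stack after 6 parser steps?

step 1: stack=$ S  input=f f b b $  — expand S ::= f L b
step 2: stack=$ b L f  input=f f b b $  — match f
step 3: stack=$ b L  input=f b b $  — expand L ::= K
step 4: stack=$ b K  input=f b b $  — expand K ::= f D
step 5: stack=$ b D f  input=f b b $  — match f
step 6: stack=$ b D  input=b b $  — expand D ::= b
Stack after step 6: $ b b (top = b).

b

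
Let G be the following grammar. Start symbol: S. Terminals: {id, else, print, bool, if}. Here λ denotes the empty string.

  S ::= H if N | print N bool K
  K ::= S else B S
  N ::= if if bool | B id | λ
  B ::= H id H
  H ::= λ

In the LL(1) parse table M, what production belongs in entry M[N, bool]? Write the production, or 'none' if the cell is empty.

FIRST(H) = {λ}
FIRST(S) = {if, print}  (via H if N)
FIRST(B) = {id}  (via H id H)
FIRST(K) = {if, print}  (via S else B S)
FIRST(N) = {λ, id, if}  (via B id)
FOLLOW(S) includes $ since S is the start symbol.
FOLLOW(S): in K::=S else B S (occurrence 1), S is followed by else B S with FIRST {else}; in K::=S else B S (occurrence 2), the suffix after S is empty, so FOLLOW(S) ⊇ FOLLOW(K) = {$, else}. Thus FOLLOW(S) = {$, else}.
FOLLOW(N): in S::=H if N, the suffix after N is empty, so FOLLOW(N) ⊇ FOLLOW(S) = {$, else}; in S::=print N bool K, N is followed by bool K with FIRST {bool}. Thus FOLLOW(N) = {$, bool, else}.
For N ::= if if bool: FIRST(if if bool) = {if}, so it goes in M[N, t] for t ∈ {if}.
For N ::= B id: FIRST(B id) = {id}, so it goes in M[N, t] for t ∈ {id}.
For N ::= λ: FIRST(λ) = {λ}, so it goes in M[N, t] for t ∈ {}; since λ ∈ FIRST, also for every t ∈ FOLLOW(N) = {$, bool, else}.

N ::= λ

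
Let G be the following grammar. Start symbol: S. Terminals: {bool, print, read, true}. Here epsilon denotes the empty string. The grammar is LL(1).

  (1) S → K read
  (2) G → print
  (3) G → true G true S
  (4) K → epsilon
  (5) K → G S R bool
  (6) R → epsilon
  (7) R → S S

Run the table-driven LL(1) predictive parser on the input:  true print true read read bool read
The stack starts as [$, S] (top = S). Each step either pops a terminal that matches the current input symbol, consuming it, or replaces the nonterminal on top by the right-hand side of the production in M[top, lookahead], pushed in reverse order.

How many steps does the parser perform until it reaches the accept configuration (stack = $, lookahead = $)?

      Stack                          Input                                  Action
   1  $ S                            true print true read read bool read $  expand S → K read
   2  $ read K                       true print true read read bool read $  expand K → G S R bool
   3  $ read bool R S G              true print true read read bool read $  expand G → true G true S
   4  $ read bool R S S true G true  true print true read read bool read $  match true
   5  $ read bool R S S true G       print true read read bool read $       expand G → print
   6  $ read bool R S S true print   print true read read bool read $       match print
   7  $ read bool R S S true         true read read bool read $             match true
   8  $ read bool R S S              read read bool read $                  expand S → K read
   9  $ read bool R S read K         read read bool read $                  expand K → epsilon
  10  $ read bool R S read           read read bool read $                  match read
  11  $ read bool R S                read bool read $                       expand S → K read
  12  $ read bool R read K           read bool read $                       expand K → epsilon
  13  $ read bool R read             read bool read $                       match read
  14  $ read bool R                  bool read $                            expand R → epsilon
  15  $ read bool                    bool read $                            match bool
  16  $ read                         read $                                 match read
Accept reached after 16 steps.

16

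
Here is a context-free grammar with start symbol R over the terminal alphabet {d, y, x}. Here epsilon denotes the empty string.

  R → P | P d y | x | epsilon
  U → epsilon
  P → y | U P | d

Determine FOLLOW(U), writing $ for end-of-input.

FIRST(U) = {epsilon}
FIRST(P) = {d, y}  (via U P)
FIRST(R) = {epsilon, d, x, y}  (via P, P d y)
FOLLOW(R) includes $ since R is the start symbol.
FOLLOW(R): R appears on no right-hand side. Thus FOLLOW(R) = {$}.
FOLLOW(U): in P→U P, U is followed by P with FIRST {d, y}. Thus FOLLOW(U) = {d, y}.
FOLLOW(P): in R→P, the suffix after P is empty, so FOLLOW(P) ⊇ FOLLOW(R) = {$}; in R→P d y, P is followed by d y with FIRST {d}; in P→U P, the suffix after P is empty (adds nothing new). Thus FOLLOW(P) = {$, d}.

{d, y}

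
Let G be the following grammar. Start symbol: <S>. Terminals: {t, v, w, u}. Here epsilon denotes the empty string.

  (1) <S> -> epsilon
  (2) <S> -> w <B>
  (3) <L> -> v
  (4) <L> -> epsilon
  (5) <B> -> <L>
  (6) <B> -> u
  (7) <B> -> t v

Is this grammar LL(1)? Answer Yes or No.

FIRST(<S>) = {epsilon, w}
FIRST(<L>) = {epsilon, v}
FIRST(<B>) = {epsilon, t, u, v}
FOLLOW(<S>) = {$}
FOLLOW(<L>) = {$}
FOLLOW(<B>) = {$}
Each cell of M receives at most one production.

Yes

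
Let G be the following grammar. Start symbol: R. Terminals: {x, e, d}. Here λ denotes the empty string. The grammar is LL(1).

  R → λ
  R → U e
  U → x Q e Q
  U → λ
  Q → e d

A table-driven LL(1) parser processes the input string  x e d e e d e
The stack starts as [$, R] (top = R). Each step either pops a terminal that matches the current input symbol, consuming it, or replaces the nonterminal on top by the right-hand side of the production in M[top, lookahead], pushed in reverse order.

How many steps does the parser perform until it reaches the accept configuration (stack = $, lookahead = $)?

11

step 1: stack=$ R  input=x e d e e d e $  — expand R → U e
step 2: stack=$ e U  input=x e d e e d e $  — expand U → x Q e Q
step 3: stack=$ e Q e Q x  input=x e d e e d e $  — match x
step 4: stack=$ e Q e Q  input=e d e e d e $  — expand Q → e d
step 5: stack=$ e Q e d e  input=e d e e d e $  — match e
step 6: stack=$ e Q e d  input=d e e d e $  — match d
step 7: stack=$ e Q e  input=e e d e $  — match e
step 8: stack=$ e Q  input=e d e $  — expand Q → e d
step 9: stack=$ e d e  input=e d e $  — match e
step 10: stack=$ e d  input=d e $  — match d
step 11: stack=$ e  input=e $  — match e
Accept reached after 11 steps.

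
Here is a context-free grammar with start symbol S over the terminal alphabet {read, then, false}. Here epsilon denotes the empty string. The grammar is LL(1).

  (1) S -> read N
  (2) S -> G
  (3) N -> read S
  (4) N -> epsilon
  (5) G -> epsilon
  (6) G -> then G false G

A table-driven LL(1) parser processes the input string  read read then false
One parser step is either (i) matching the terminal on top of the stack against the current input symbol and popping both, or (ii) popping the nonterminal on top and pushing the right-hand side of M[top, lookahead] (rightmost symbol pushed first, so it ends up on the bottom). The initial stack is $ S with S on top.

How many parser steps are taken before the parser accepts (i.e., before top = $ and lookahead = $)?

10

      Stack             Input                   Action
   1  $ S               read read then false $  expand S -> read N
   2  $ N read          read read then false $  match read
   3  $ N               read then false $       expand N -> read S
   4  $ S read          read then false $       match read
   5  $ S               then false $            expand S -> G
   6  $ G               then false $            expand G -> then G false G
   7  $ G false G then  then false $            match then
   8  $ G false G       false $                 expand G -> epsilon
   9  $ G false         false $                 match false
  10  $ G               $                       expand G -> epsilon
Accept reached after 10 steps.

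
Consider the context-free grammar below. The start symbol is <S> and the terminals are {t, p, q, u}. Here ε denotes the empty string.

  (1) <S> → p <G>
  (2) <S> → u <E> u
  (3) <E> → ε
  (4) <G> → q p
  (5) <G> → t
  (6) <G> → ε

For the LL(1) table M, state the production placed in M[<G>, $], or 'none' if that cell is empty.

FIRST(<S>): from <S>→p <G> we get {p}; from <S>→u <E> u we get {u}. So FIRST(<S>) = {p, u}.
FIRST(<E>): from <E>→ε we get {ε}. So FIRST(<E>) = {ε}.
FIRST(<G>): from <G>→q p we get {q}; from <G>→t we get {t}; from <G>→ε we get {ε}. So FIRST(<G>) = {ε, q, t}.
FOLLOW(<S>) includes $ since <S> is the start symbol.
FOLLOW(<S>): <S> appears on no right-hand side. Thus FOLLOW(<S>) = {$}.
FOLLOW(<G>): in <S>→p <G>, the suffix after <G> is empty, so FOLLOW(<G>) ⊇ FOLLOW(<S>) = {$}. Thus FOLLOW(<G>) = {$}.
For <G> → q p: FIRST(q p) = {q}, so it goes in M[<G>, t] for t ∈ {q}.
For <G> → t: FIRST(t) = {t}, so it goes in M[<G>, t] for t ∈ {t}.
For <G> → ε: FIRST(ε) = {ε}, so it goes in M[<G>, t] for t ∈ {}; since ε ∈ FIRST, also for every t ∈ FOLLOW(<G>) = {$}.

<G> → ε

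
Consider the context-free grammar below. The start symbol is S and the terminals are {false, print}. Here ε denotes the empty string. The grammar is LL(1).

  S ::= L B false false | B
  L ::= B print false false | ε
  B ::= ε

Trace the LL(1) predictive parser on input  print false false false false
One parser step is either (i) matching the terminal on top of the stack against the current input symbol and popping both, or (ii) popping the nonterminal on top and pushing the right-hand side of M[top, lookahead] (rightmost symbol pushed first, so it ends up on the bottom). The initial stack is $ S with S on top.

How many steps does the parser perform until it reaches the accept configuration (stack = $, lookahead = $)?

9

step 1: stack=$ S  input=print false false false false $  — expand S ::= L B false false
step 2: stack=$ false false B L  input=print false false false false $  — expand L ::= B print false false
step 3: stack=$ false false B false false print B  input=print false false false false $  — expand B ::= ε
step 4: stack=$ false false B false false print  input=print false false false false $  — match print
step 5: stack=$ false false B false false  input=false false false false $  — match false
step 6: stack=$ false false B false  input=false false false $  — match false
step 7: stack=$ false false B  input=false false $  — expand B ::= ε
step 8: stack=$ false false  input=false false $  — match false
step 9: stack=$ false  input=false $  — match false
Accept reached after 9 steps.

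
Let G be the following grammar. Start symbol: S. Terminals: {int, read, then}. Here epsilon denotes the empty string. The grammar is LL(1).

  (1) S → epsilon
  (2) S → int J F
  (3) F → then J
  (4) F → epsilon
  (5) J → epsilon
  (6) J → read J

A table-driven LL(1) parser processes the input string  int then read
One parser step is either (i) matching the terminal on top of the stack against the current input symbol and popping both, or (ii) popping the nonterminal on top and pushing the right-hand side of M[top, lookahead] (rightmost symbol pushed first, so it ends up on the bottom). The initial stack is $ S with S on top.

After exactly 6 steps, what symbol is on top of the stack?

read

step 1: stack=$ S  input=int then read $  — expand S → int J F
step 2: stack=$ F J int  input=int then read $  — match int
step 3: stack=$ F J  input=then read $  — expand J → epsilon
step 4: stack=$ F  input=then read $  — expand F → then J
step 5: stack=$ J then  input=then read $  — match then
step 6: stack=$ J  input=read $  — expand J → read J
Stack after step 6: $ J read (top = read).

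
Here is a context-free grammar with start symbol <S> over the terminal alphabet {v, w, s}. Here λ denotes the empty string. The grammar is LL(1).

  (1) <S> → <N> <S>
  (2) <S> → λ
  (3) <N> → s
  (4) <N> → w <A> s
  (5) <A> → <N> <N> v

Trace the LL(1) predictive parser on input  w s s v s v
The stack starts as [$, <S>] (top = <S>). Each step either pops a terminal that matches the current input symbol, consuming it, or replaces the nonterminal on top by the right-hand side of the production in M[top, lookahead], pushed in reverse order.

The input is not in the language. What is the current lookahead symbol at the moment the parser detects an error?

v

step 1: stack=$ <S>  input=w s s v s v $  — expand <S> → <N> <S>
step 2: stack=$ <S> <N>  input=w s s v s v $  — expand <N> → w <A> s
step 3: stack=$ <S> s <A> w  input=w s s v s v $  — match w
step 4: stack=$ <S> s <A>  input=s s v s v $  — expand <A> → <N> <N> v
step 5: stack=$ <S> s v <N> <N>  input=s s v s v $  — expand <N> → s
step 6: stack=$ <S> s v <N> s  input=s s v s v $  — match s
step 7: stack=$ <S> s v <N>  input=s v s v $  — expand <N> → s
step 8: stack=$ <S> s v s  input=s v s v $  — match s
step 9: stack=$ <S> s v  input=v s v $  — match v
step 10: stack=$ <S> s  input=s v $  — match s
step 11: stack=$ <S>  input=v $  — error: M[<S>, v] is empty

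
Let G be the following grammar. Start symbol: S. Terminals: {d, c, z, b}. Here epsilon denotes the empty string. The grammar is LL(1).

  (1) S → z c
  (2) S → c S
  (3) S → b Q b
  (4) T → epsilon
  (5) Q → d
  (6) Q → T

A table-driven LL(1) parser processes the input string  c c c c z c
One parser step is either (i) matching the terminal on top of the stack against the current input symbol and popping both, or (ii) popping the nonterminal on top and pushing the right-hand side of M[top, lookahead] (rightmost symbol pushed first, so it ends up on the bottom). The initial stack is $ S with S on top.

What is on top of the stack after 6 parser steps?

S

step 1: stack=$ S  input=c c c c z c $  — expand S → c S
step 2: stack=$ S c  input=c c c c z c $  — match c
step 3: stack=$ S  input=c c c z c $  — expand S → c S
step 4: stack=$ S c  input=c c c z c $  — match c
step 5: stack=$ S  input=c c z c $  — expand S → c S
step 6: stack=$ S c  input=c c z c $  — match c
Stack after step 6: $ S (top = S).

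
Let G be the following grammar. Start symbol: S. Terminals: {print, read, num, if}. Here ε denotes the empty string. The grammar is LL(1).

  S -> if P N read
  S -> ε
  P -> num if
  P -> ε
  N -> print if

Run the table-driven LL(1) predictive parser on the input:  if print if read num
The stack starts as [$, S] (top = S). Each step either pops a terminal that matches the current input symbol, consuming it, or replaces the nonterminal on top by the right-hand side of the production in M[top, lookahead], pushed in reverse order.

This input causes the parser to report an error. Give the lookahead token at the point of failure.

num

step 1: stack=$ S  input=if print if read num $  — expand S -> if P N read
step 2: stack=$ read N P if  input=if print if read num $  — match if
step 3: stack=$ read N P  input=print if read num $  — expand P -> ε
step 4: stack=$ read N  input=print if read num $  — expand N -> print if
step 5: stack=$ read if print  input=print if read num $  — match print
step 6: stack=$ read if  input=if read num $  — match if
step 7: stack=$ read  input=read num $  — match read
step 8: stack=$  input=num $  — error: stack empty but input remains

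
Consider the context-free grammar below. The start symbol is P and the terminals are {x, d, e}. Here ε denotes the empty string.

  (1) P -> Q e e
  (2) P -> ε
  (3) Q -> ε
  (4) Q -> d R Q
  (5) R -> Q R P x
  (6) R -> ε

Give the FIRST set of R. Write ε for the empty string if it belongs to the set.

FIRST(Q) = {ε, d}
FIRST(P) = {ε, d, e}  (via Q e e)
FIRST(R) = {ε, d, e, x}  (via Q R P x)

{ε, d, e, x}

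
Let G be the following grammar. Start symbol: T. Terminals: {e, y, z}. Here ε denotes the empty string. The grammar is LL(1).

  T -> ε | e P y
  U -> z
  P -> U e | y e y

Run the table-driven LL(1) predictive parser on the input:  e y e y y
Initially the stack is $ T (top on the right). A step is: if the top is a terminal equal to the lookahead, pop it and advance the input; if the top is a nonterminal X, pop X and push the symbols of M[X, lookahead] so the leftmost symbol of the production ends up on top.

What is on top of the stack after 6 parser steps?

y

step 1: stack=$ T  input=e y e y y $  — expand T -> e P y
step 2: stack=$ y P e  input=e y e y y $  — match e
step 3: stack=$ y P  input=y e y y $  — expand P -> y e y
step 4: stack=$ y y e y  input=y e y y $  — match y
step 5: stack=$ y y e  input=e y y $  — match e
step 6: stack=$ y y  input=y y $  — match y
Stack after step 6: $ y (top = y).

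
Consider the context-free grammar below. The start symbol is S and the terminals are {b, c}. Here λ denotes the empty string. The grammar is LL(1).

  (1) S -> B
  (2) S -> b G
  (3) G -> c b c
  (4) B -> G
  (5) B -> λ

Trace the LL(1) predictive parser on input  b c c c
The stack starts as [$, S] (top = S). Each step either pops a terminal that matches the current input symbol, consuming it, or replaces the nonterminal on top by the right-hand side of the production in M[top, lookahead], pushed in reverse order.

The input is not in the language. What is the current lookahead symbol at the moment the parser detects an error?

c

step 1: stack=$ S  input=b c c c $  — expand S -> b G
step 2: stack=$ G b  input=b c c c $  — match b
step 3: stack=$ G  input=c c c $  — expand G -> c b c
step 4: stack=$ c b c  input=c c c $  — match c
step 5: stack=$ c b  input=c c $  — error: top is terminal b but lookahead is c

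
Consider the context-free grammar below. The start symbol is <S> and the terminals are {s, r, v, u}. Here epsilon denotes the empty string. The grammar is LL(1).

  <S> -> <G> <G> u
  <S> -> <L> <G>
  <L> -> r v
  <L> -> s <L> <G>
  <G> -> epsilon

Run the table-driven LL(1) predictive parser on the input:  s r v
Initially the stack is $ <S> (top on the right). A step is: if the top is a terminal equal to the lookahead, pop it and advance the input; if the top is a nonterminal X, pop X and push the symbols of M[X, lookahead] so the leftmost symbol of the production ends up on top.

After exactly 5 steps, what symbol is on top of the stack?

     Stack            Input    Action
  1  $ <S>            s r v $  expand <S> -> <L> <G>
  2  $ <G> <L>        s r v $  expand <L> -> s <L> <G>
  3  $ <G> <G> <L> s  s r v $  match s
  4  $ <G> <G> <L>    r v $    expand <L> -> r v
  5  $ <G> <G> v r    r v $    match r
Stack after step 5: $ <G> <G> v (top = v).

v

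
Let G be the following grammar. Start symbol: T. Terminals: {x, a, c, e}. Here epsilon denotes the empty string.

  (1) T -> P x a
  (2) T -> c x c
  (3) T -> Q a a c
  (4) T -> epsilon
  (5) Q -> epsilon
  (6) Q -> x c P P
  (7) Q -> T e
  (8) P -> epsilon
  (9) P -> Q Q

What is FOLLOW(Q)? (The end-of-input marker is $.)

{a, c, e, x}

FIRST(T): from T->P x a we get {a, c, e, x}; from T->c x c we get {c}; from T->Q a a c we get {a, c, e, x}; from T->epsilon we get {epsilon}. So FIRST(T) = {epsilon, a, c, e, x}.
FIRST(Q): from Q->epsilon we get {epsilon}; from Q->x c P P we get {x}; from Q->T e we get {a, c, e, x}. So FIRST(Q) = {epsilon, a, c, e, x}.
FIRST(P): from P->epsilon we get {epsilon}; from P->Q Q we get {epsilon, a, c, e, x}. So FIRST(P) = {epsilon, a, c, e, x}.
FOLLOW(T) includes $ since T is the start symbol.
FOLLOW(T): in Q->T e, T is followed by e with FIRST {e}. Thus FOLLOW(T) = {$, e}.
FOLLOW(Q): in T->Q a a c, Q is followed by a a c with FIRST {a}; in P->Q Q (occurrence 1), Q is followed by Q with FIRST {epsilon, a, c, e, x}; in P->Q Q (occurrence 1), the suffix after Q is nullable, so FOLLOW(Q) ⊇ FOLLOW(P) = {a, c, e, x}; in P->Q Q (occurrence 2), the suffix after Q is empty, so FOLLOW(Q) ⊇ FOLLOW(P) = {a, c, e, x}. Thus FOLLOW(Q) = {a, c, e, x}.
FOLLOW(P): in T->P x a, P is followed by x a with FIRST {x}; in Q->x c P P (occurrence 1), P is followed by P with FIRST {epsilon, a, c, e, x}; in Q->x c P P (occurrence 1), the suffix after P is nullable, so FOLLOW(P) ⊇ FOLLOW(Q) = {a, c, e, x}; in Q->x c P P (occurrence 2), the suffix after P is empty, so FOLLOW(P) ⊇ FOLLOW(Q) = {a, c, e, x}. Thus FOLLOW(P) = {a, c, e, x}.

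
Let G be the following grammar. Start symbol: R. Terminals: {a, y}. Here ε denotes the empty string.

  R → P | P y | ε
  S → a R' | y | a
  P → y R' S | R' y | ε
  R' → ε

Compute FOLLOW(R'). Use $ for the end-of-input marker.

{$, a, y}

FIRST(S) = {a, y}
FIRST(R') = {ε}
FIRST(P) = {ε, y}  (via R' y)
FIRST(R) = {ε, y}  (via P, P y)
FOLLOW(R) includes $ since R is the start symbol.
FOLLOW(R): R appears on no right-hand side. Thus FOLLOW(R) = {$}.
FOLLOW(P): in R→P, the suffix after P is empty, so FOLLOW(P) ⊇ FOLLOW(R) = {$}; in R→P y, P is followed by y with FIRST {y}. Thus FOLLOW(P) = {$, y}.
FOLLOW(S): in P→y R' S, the suffix after S is empty, so FOLLOW(S) ⊇ FOLLOW(P) = {$, y}. Thus FOLLOW(S) = {$, y}.
FOLLOW(R'): in S→a R', the suffix after R' is empty, so FOLLOW(R') ⊇ FOLLOW(S) = {$, y}; in P→y R' S, R' is followed by S with FIRST {a, y}; in P→R' y, R' is followed by y with FIRST {y}. Thus FOLLOW(R') = {$, a, y}.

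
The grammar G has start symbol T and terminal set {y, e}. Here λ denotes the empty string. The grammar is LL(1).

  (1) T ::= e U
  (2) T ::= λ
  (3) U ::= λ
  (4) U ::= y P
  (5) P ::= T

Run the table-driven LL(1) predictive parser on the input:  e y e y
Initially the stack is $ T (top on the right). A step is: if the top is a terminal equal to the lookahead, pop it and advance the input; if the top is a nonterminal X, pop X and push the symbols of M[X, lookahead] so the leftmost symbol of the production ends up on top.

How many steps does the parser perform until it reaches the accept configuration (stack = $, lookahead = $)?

11

step 1: stack=$ T  input=e y e y $  — expand T ::= e U
step 2: stack=$ U e  input=e y e y $  — match e
step 3: stack=$ U  input=y e y $  — expand U ::= y P
step 4: stack=$ P y  input=y e y $  — match y
step 5: stack=$ P  input=e y $  — expand P ::= T
step 6: stack=$ T  input=e y $  — expand T ::= e U
step 7: stack=$ U e  input=e y $  — match e
step 8: stack=$ U  input=y $  — expand U ::= y P
step 9: stack=$ P y  input=y $  — match y
step 10: stack=$ P  input=$  — expand P ::= T
step 11: stack=$ T  input=$  — expand T ::= λ
Accept reached after 11 steps.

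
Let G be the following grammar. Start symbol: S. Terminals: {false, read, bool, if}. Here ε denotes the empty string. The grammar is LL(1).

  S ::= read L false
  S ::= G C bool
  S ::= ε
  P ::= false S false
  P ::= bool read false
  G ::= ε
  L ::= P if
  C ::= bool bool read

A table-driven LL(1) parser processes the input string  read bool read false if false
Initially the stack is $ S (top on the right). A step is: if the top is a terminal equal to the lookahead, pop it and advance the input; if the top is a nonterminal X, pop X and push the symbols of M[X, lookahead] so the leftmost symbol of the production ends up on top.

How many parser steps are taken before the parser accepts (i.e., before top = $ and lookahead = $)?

     Stack                       Input                            Action
  1  $ S                         read bool read false if false $  expand S ::= read L false
  2  $ false L read              read bool read false if false $  match read
  3  $ false L                   bool read false if false $       expand L ::= P if
  4  $ false if P                bool read false if false $       expand P ::= bool read false
  5  $ false if false read bool  bool read false if false $       match bool
  6  $ false if false read       read false if false $            match read
  7  $ false if false            false if false $                 match false
  8  $ false if                  if false $                       match if
  9  $ false                     false $                          match false
Accept reached after 9 steps.

9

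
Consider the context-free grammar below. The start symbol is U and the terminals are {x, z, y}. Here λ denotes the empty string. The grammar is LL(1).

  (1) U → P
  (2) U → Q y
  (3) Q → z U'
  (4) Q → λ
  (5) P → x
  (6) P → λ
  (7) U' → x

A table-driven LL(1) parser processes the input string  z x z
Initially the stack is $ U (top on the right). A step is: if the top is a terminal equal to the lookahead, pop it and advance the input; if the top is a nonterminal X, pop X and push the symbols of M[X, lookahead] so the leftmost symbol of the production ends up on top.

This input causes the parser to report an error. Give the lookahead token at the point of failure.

step 1: stack=$ U  input=z x z $  — expand U → Q y
step 2: stack=$ y Q  input=z x z $  — expand Q → z U'
step 3: stack=$ y U' z  input=z x z $  — match z
step 4: stack=$ y U'  input=x z $  — expand U' → x
step 5: stack=$ y x  input=x z $  — match x
step 6: stack=$ y  input=z $  — error: top is terminal y but lookahead is z

z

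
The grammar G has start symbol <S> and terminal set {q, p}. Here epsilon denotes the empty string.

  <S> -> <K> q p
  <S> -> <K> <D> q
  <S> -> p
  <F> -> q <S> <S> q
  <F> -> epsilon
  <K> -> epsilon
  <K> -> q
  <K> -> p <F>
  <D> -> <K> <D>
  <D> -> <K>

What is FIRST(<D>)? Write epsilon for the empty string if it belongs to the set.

{epsilon, p, q}

FIRST(<F>): from <F>->q <S> <S> q we get {q}; from <F>->epsilon we get {epsilon}. So FIRST(<F>) = {epsilon, q}.
FIRST(<K>): from <K>->epsilon we get {epsilon}; from <K>->q we get {q}; from <K>->p <F> we get {p}. So FIRST(<K>) = {epsilon, p, q}.
FIRST(<D>): from <D>-><K> <D> we get {epsilon, p, q}; from <D>-><K> we get {epsilon, p, q}. So FIRST(<D>) = {epsilon, p, q}.
FIRST(<S>): from <S>-><K> q p we get {p, q}; from <S>-><K> <D> q we get {p, q}; from <S>->p we get {p}. So FIRST(<S>) = {p, q}.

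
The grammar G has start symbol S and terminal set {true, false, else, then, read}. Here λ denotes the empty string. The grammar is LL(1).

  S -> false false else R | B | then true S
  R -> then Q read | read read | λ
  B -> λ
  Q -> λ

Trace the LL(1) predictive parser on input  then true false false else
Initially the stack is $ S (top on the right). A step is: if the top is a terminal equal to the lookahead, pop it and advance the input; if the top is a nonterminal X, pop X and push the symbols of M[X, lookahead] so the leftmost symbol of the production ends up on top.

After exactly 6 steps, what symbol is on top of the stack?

     Stack                 Input                         Action
  1  $ S                   then true false false else $  expand S -> then true S
  2  $ S true then         then true false false else $  match then
  3  $ S true              true false false else $       match true
  4  $ S                   false false else $            expand S -> false false else R
  5  $ R else false false  false false else $            match false
  6  $ R else false        false else $                  match false
Stack after step 6: $ R else (top = else).

else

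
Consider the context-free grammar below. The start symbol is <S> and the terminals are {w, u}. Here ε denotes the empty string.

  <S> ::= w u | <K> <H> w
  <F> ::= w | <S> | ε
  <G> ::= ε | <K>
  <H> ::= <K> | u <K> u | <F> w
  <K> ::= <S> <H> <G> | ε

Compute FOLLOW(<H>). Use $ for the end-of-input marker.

{u, w}

FIRST(<S>) = {u, w}  (via <K> <H> w)
FIRST(<F>) = {ε, u, w}  (via <S>)
FIRST(<K>) = {ε, u, w}  (via <S> <H> <G>)
FIRST(<G>) = {ε, u, w}  (via <K>)
FIRST(<H>) = {ε, u, w}  (via <K>, <F> w)
FOLLOW(<S>) includes $ since <S> is the start symbol.
FOLLOW(<F>): in <H>::=<F> w, <F> is followed by w with FIRST {w}. Thus FOLLOW(<F>) = {w}.
FOLLOW(<S>): in <F>::=<S>, the suffix after <S> is empty, so FOLLOW(<S>) ⊇ FOLLOW(<F>) = {w}; in <K>::=<S> <H> <G>, <S> is followed by <H> <G> with FIRST {ε, u, w}; in <K>::=<S> <H> <G>, the suffix after <S> is nullable, so FOLLOW(<S>) ⊇ FOLLOW(<K>) = {u, w}. Thus FOLLOW(<S>) = {$, u, w}.
FOLLOW(<G>): in <K>::=<S> <H> <G>, the suffix after <G> is empty, so FOLLOW(<G>) ⊇ FOLLOW(<K>) = {u, w}. Thus FOLLOW(<G>) = {u, w}.
FOLLOW(<H>): in <S>::=<K> <H> w, <H> is followed by w with FIRST {w}; in <K>::=<S> <H> <G>, <H> is followed by <G> with FIRST {ε, u, w}; in <K>::=<S> <H> <G>, the suffix after <H> is nullable, so FOLLOW(<H>) ⊇ FOLLOW(<K>) = {u, w}. Thus FOLLOW(<H>) = {u, w}.
FOLLOW(<K>): in <S>::=<K> <H> w, <K> is followed by <H> w with FIRST {u, w}; in <G>::=<K>, the suffix after <K> is empty, so FOLLOW(<K>) ⊇ FOLLOW(<G>) = {u, w}; in <H>::=<K>, the suffix after <K> is empty, so FOLLOW(<K>) ⊇ FOLLOW(<H>) = {u, w}; in <H>::=u <K> u, <K> is followed by u with FIRST {u}. Thus FOLLOW(<K>) = {u, w}.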